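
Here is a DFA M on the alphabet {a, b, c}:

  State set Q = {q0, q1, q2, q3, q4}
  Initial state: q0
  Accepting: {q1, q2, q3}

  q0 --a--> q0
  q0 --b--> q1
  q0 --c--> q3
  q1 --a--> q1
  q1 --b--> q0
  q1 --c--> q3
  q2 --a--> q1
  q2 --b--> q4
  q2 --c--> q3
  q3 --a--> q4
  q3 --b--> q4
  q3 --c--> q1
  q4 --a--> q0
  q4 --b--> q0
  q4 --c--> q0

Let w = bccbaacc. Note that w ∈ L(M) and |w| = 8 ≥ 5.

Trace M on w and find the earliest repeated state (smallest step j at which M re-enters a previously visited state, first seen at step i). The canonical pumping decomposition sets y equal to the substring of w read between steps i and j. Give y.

State sequence: q0 -b-> q1 -c-> q3 -c-> q1 -b-> q0 -a-> q0 -a-> q0 -c-> q3 -c-> q1
First repeat at step 3: q1 was already visited.

So i = 1, j = 3, giving x = w[0:1] = b, y = w[1:3] = cc, z = w[3:8] = baacc.
Check: |xy| = 3 ≤ 5 and |y| = 2 ≥ 1. Reading y takes M from q1 back to q1, so every xyⁱz is accepted.

cc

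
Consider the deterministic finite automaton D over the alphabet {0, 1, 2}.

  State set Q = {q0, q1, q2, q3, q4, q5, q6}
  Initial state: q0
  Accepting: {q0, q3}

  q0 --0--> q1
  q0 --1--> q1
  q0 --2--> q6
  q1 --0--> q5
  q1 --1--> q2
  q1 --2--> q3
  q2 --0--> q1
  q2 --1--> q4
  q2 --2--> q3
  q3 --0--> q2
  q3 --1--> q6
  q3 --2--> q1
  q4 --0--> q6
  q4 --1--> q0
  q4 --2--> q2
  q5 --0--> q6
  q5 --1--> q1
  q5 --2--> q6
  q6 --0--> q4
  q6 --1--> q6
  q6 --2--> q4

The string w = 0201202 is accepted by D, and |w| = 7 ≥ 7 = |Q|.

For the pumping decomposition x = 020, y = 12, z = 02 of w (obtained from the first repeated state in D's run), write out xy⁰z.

02002

xy⁰z = xz = 020·02 = 02002.
Reading y = 12 takes D from q2 back to q2, so after x the machine is still in q2, and z then leads to the accepting state q3. Hence 02002 ∈ L(D).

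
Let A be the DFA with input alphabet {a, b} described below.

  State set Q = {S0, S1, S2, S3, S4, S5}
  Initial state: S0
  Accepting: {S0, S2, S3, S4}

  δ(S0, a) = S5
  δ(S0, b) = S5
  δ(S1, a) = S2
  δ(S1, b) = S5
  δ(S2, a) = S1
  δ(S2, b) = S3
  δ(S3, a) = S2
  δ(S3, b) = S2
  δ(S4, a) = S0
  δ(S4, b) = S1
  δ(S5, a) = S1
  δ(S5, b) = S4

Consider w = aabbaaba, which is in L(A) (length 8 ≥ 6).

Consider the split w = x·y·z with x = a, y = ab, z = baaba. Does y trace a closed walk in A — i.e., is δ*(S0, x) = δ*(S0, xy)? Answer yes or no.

State sequence: S0 -a-> S5 -a-> S1 -b-> S5

After x (step 1): S5. After xy (step 3): S5.
They match, so y = ab drives A around a cycle from S5 back to itself; pumping y any number of times keeps A in S5 before reading z, and xyⁱz ∈ L(A) for every i ≥ 0.

yes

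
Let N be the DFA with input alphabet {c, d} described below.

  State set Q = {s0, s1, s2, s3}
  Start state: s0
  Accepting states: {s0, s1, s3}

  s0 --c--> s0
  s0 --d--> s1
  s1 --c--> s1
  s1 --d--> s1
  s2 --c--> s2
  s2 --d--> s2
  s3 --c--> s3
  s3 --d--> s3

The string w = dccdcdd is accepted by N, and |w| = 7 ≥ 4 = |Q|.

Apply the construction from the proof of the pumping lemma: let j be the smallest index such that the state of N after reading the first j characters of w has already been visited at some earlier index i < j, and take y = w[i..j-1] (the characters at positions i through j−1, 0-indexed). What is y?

Run of N on w = d c c d c d d:
  step 0: s0  (start)
  step 1: s1  (read d: s0→s1)
  step 2: s1  (read c: s1→s1)   ← first repeat (s1 seen earlier)
  step 3: s1  (read c: s1→s1)
  step 4: s1  (read d: s1→s1)
  step 5: s1  (read c: s1→s1)
  step 6: s1  (read d: s1→s1)
  step 7: s1  (read d: s1→s1)

So i = 1, j = 2, giving x = w[0:1] = d, y = w[1:2] = c, z = w[2:7] = cdcdd.
Check: |xy| = 2 ≤ 4 and |y| = 1 ≥ 1. Reading y takes N from s1 back to s1, so every xyⁱz is accepted.
With |Q| = 4, pigeonhole forces a state repeat no later than step 4; the substring read between the first and second visits to that state can be pumped.

c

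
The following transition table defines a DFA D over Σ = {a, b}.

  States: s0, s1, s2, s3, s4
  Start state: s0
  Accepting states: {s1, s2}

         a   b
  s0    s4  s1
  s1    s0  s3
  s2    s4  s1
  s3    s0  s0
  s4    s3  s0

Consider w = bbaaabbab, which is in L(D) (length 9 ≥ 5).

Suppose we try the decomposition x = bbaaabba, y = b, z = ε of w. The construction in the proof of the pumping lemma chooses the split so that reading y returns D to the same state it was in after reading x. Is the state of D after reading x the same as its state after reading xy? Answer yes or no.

Run of D on the first 9 characters of w = b b a a a b b a b:
  step 0: s0  (start)
  step 1: s1  (read b: s0→s1)
  step 2: s3  (read b: s1→s3)
  step 3: s0  (read a: s3→s0)
  step 4: s4  (read a: s0→s4)
  step 5: s3  (read a: s4→s3)
  step 6: s0  (read b: s3→s0)
  step 7: s1  (read b: s0→s1)
  step 8: s0  (read a: s1→s0)
  step 9: s1  (read b: s0→s1)

After x (step 8): s0. After xy (step 9): s1.
They differ (s0 ≠ s1), so y is not a cycle from the state after x; this split is not the one the pumping-lemma construction produces, and pumping y need not keep the string in L(D).

no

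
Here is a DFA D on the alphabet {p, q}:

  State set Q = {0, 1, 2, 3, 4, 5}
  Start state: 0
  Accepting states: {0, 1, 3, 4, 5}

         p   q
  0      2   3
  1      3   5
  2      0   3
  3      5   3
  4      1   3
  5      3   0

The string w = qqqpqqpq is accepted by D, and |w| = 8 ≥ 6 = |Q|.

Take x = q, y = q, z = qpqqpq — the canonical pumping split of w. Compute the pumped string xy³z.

xy^3z = q·q·q·q·qpqqpq = qqqqqpqqpq.
Reading y = q takes D from 3 back to 3, so after x·y·y·y the machine is still in 3, and z then leads to the accepting state 0. Hence qqqqqpqqpq ∈ L(D).

qqqqqpqqpq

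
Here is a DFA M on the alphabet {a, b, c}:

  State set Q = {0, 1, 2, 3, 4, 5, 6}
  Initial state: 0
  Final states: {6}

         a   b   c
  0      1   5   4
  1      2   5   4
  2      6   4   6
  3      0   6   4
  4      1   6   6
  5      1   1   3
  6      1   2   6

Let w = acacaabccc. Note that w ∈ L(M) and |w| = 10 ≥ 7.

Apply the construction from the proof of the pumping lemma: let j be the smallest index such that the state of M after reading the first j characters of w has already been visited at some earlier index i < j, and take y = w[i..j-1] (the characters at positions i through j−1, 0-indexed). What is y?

ca

State sequence: 0 -a-> 1 -c-> 4 -a-> 1 -c-> 4 -a-> 1 -a-> 2 -b-> 4 -c-> 6 -c-> 6 -c-> 6
First repeat at step 3: 1 was already visited.

So i = 1, j = 3, giving x = w[0:1] = a, y = w[1:3] = ca, z = w[3:10] = caabccc.
Check: |xy| = 3 ≤ 7 and |y| = 2 ≥ 1. Reading y takes M from 1 back to 1, so every xyⁱz is accepted.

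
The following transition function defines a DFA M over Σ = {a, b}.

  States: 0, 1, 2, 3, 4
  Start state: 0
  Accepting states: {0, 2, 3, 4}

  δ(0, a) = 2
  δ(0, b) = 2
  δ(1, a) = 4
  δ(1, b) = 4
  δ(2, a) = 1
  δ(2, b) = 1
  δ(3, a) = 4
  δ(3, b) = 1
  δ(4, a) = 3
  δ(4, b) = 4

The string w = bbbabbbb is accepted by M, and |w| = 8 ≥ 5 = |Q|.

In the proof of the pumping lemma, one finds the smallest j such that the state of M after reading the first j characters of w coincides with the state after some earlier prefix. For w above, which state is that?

State sequence: 0 -b-> 2 -b-> 1 -b-> 4 -a-> 3 -b-> 1 -b-> 4 -b-> 4 -b-> 4
First repeat at step 5: 1 was already visited.

The earliest repeat is at step j = 5: M is in 1, which it already visited at step i = 2.
Since M has 5 states, any run of length ≥ 5 visits 5+1 states, so by pigeonhole some state repeats within the first 5 steps — that repeat gives the pumpable loop.

1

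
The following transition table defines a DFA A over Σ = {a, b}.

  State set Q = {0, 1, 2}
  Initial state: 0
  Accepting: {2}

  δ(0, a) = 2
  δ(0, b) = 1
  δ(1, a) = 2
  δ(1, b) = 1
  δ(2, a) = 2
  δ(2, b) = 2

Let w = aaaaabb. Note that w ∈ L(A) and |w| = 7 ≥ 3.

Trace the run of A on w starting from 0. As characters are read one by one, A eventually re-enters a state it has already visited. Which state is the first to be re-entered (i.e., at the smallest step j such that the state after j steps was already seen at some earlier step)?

2

Run of A on w = a a a a a b b:
  step 0: 0  (start)
  step 1: 2  (read a: 0→2)
  step 2: 2  (read a: 2→2)   ← first repeat (2 seen earlier)
  step 3: 2  (read a: 2→2)
  step 4: 2  (read a: 2→2)
  step 5: 2  (read a: 2→2)
  step 6: 2  (read b: 2→2)
  step 7: 2  (read b: 2→2)

The earliest repeat is at step j = 2: A is in 2, which it already visited at step i = 1.
With |Q| = 3, pigeonhole forces a state repeat no later than step 3; the substring read between the first and second visits to that state can be pumped.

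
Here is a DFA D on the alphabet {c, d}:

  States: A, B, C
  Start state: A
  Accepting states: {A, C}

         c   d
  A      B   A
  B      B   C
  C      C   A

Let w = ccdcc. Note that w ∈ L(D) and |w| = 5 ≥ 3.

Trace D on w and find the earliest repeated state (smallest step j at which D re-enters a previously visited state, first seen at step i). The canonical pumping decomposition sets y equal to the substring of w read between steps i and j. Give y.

Run of D on w = c c d c c:
  step 0: A  (start)
  step 1: B  (read c: A→B)
  step 2: B  (read c: B→B)   ← first repeat (B seen earlier)
  step 3: C  (read d: B→C)
  step 4: C  (read c: C→C)
  step 5: C  (read c: C→C)

So i = 1, j = 2, giving x = w[0:1] = c, y = w[1:2] = c, z = w[2:5] = dcc.
Check: |xy| = 2 ≤ 3 and |y| = 1 ≥ 1. Reading y takes D from B back to B, so every xyⁱz is accepted.
The DFA has 3 states, so the proof of the pumping lemma guarantees a repeated state among the first 3+1 visited; the segment between the two visits is the pumpable y.

c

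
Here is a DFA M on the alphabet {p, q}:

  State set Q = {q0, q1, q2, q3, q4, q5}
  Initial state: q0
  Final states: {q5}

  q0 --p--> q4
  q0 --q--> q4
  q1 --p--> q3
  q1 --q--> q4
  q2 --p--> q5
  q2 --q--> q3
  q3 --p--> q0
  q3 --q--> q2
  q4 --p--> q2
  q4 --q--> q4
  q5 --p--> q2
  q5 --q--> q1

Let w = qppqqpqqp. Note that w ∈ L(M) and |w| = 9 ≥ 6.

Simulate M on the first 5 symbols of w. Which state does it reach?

q4

State sequence: q0 -q-> q4 -p-> q2 -p-> q5 -q-> q1 -q-> q4

After reading 5 characters, M is in state q4.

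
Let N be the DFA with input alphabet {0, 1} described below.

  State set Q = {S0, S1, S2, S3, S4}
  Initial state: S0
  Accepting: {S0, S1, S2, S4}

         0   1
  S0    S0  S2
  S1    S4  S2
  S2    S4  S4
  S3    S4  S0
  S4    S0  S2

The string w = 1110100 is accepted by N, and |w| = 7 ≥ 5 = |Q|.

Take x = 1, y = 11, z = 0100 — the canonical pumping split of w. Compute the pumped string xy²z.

111110100

xy^2z = 1·11·11·0100 = 111110100.
Reading y = 11 takes N from S2 back to S2, so after x·y·y the machine is still in S2, and z then leads to the accepting state S0. Hence 111110100 ∈ L(N).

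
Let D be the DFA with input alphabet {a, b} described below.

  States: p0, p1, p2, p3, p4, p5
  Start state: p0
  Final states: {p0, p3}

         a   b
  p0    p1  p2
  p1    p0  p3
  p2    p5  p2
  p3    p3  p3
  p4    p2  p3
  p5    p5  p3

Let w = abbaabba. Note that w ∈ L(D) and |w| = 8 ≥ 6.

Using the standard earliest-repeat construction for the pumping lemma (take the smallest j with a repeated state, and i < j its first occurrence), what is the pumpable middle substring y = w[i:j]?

b

Run of D on w = a b b a a b b a:
  step 0: p0  (start)
  step 1: p1  (read a: p0→p1)
  step 2: p3  (read b: p1→p3)
  step 3: p3  (read b: p3→p3)   ← first repeat (p3 seen earlier)
  step 4: p3  (read a: p3→p3)
  step 5: p3  (read a: p3→p3)
  step 6: p3  (read b: p3→p3)
  step 7: p3  (read b: p3→p3)
  step 8: p3  (read a: p3→p3)

So i = 2, j = 3, giving x = w[0:2] = ab, y = w[2:3] = b, z = w[3:8] = aabba.
Check: |xy| = 3 ≤ 6 and |y| = 1 ≥ 1. Reading y takes D from p3 back to p3, so every xyⁱz is accepted.
Since D has 6 states, any run of length ≥ 6 visits 6+1 states, so by pigeonhole some state repeats within the first 6 steps — that repeat gives the pumpable loop.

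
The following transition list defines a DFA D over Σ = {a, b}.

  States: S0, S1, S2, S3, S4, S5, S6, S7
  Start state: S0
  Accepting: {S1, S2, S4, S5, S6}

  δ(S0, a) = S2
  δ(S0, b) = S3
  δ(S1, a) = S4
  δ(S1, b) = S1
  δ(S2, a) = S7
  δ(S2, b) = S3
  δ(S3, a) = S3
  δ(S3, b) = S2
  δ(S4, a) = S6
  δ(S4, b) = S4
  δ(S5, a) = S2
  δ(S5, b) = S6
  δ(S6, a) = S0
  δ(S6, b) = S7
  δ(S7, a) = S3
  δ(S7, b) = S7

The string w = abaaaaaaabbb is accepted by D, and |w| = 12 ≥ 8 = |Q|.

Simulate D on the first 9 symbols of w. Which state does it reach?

Run of D on the first 9 characters of w = a b a a a a a a a:
  step 0: S0  (start)
  step 1: S2  (read a: S0→S2)
  step 2: S3  (read b: S2→S3)
  step 3: S3  (read a: S3→S3)
  step 4: S3  (read a: S3→S3)
  step 5: S3  (read a: S3→S3)
  step 6: S3  (read a: S3→S3)
  step 7: S3  (read a: S3→S3)
  step 8: S3  (read a: S3→S3)
  step 9: S3  (read a: S3→S3)

After reading 9 characters, D is in state S3.

S3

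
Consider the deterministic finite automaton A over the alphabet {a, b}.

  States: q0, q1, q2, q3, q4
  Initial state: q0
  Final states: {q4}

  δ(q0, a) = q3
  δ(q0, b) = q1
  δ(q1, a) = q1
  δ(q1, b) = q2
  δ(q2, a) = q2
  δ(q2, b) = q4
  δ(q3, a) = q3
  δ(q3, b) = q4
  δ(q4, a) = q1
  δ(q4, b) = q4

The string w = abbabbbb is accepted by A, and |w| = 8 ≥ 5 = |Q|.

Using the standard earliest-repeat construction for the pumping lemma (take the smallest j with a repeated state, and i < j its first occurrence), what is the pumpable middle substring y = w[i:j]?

Run of A on w = a b b a b b b b:
  step 0: q0  (start)
  step 1: q3  (read a: q0→q3)
  step 2: q4  (read b: q3→q4)
  step 3: q4  (read b: q4→q4)   ← first repeat (q4 seen earlier)
  step 4: q1  (read a: q4→q1)
  step 5: q2  (read b: q1→q2)
  step 6: q4  (read b: q2→q4)
  step 7: q4  (read b: q4→q4)
  step 8: q4  (read b: q4→q4)

So i = 2, j = 3, giving x = w[0:2] = ab, y = w[2:3] = b, z = w[3:8] = abbbb.
Check: |xy| = 3 ≤ 5 and |y| = 1 ≥ 1. Reading y takes A from q4 back to q4, so every xyⁱz is accepted.
Pumping length from the standard proof: p = 5 (the number of states). The repeated state found above gives |xy| = j ≤ 5 and |y| = j − i ≥ 1.

b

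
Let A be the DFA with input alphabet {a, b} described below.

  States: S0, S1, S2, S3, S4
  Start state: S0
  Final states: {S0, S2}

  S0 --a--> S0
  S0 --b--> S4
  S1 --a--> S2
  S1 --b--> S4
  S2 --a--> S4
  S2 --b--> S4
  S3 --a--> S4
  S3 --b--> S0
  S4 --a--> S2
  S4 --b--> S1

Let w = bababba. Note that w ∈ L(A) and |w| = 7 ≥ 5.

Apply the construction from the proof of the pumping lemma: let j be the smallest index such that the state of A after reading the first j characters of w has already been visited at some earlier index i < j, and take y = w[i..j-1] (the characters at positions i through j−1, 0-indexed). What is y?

Run of A on w = b a b a b b a:
  step 0: S0  (start)
  step 1: S4  (read b: S0→S4)
  step 2: S2  (read a: S4→S2)
  step 3: S4  (read b: S2→S4)   ← first repeat (S4 seen earlier)
  step 4: S2  (read a: S4→S2)
  step 5: S4  (read b: S2→S4)
  step 6: S1  (read b: S4→S1)
  step 7: S2  (read a: S1→S2)

So i = 1, j = 3, giving x = w[0:1] = b, y = w[1:3] = ab, z = w[3:7] = abba.
Check: |xy| = 3 ≤ 5 and |y| = 2 ≥ 1. Reading y takes A from S4 back to S4, so every xyⁱz is accepted.
The DFA has 5 states, so the proof of the pumping lemma guarantees a repeated state among the first 5+1 visited; the segment between the two visits is the pumpable y.

ab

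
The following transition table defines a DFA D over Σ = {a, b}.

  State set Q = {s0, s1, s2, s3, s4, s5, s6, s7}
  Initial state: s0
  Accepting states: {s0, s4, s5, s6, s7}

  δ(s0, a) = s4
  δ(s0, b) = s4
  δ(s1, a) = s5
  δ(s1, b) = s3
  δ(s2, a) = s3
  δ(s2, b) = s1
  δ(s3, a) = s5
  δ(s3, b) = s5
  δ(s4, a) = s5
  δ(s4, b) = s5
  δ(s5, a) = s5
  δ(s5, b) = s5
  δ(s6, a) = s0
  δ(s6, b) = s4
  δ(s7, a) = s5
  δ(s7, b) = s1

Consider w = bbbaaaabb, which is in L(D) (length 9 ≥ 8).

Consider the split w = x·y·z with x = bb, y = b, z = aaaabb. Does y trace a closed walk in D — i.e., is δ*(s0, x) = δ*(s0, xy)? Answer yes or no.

Run of D on the first 3 characters of w = b b b:
  step 0: s0  (start)
  step 1: s4  (read b: s0→s4)
  step 2: s5  (read b: s4→s5)
  step 3: s5  (read b: s5→s5)

After x (step 2): s5. After xy (step 3): s5.
They match, so y = b drives D around a cycle from s5 back to itself; pumping y any number of times keeps D in s5 before reading z, and xyⁱz ∈ L(D) for every i ≥ 0.

yes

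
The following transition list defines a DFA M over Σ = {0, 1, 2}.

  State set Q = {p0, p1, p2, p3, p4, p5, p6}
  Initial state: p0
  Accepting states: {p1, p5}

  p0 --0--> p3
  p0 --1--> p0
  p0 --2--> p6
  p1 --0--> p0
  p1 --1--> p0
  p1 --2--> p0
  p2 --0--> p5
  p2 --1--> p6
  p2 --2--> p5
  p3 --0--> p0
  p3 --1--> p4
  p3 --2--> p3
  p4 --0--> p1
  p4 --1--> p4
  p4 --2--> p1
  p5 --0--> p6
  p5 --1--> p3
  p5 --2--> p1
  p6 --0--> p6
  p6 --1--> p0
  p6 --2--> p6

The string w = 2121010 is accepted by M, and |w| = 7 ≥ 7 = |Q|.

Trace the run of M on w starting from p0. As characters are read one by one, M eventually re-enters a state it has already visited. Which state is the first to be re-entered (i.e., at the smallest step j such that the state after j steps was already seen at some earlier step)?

p0

Run of M on w = 2 1 2 1 0 1 0:
  step 0: p0  (start)
  step 1: p6  (read 2: p0→p6)
  step 2: p0  (read 1: p6→p0)   ← first repeat (p0 seen earlier)
  step 3: p6  (read 2: p0→p6)
  step 4: p0  (read 1: p6→p0)
  step 5: p3  (read 0: p0→p3)
  step 6: p4  (read 1: p3→p4)
  step 7: p1  (read 0: p4→p1)

The earliest repeat is at step j = 2: M is in p0, which it already visited at step i = 0.
Since M has 7 states, any run of length ≥ 7 visits 7+1 states, so by pigeonhole some state repeats within the first 7 steps — that repeat gives the pumpable loop.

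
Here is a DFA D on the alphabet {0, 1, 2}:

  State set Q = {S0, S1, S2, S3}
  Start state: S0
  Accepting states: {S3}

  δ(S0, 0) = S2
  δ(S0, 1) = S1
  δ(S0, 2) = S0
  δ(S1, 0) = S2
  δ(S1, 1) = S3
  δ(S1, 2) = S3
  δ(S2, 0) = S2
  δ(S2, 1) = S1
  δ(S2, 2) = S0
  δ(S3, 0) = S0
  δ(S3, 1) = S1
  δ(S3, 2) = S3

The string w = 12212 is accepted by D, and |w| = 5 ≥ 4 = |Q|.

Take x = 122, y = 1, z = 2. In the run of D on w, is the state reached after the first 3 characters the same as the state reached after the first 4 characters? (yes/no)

no

State sequence: S0 -1-> S1 -2-> S3 -2-> S3 -1-> S1

After x (step 3): S3. After xy (step 4): S1.
They differ (S3 ≠ S1), so y is not a cycle from the state after x; this split is not the one the pumping-lemma construction produces, and pumping y need not keep the string in L(D).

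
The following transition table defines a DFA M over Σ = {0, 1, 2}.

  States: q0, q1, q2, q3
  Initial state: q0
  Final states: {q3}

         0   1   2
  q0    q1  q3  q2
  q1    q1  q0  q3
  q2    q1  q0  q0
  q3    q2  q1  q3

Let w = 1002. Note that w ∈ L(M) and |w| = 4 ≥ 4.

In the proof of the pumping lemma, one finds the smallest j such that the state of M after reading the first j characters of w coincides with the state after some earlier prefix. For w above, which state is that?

q3

Run of M on w = 1 0 0 2:
  step 0: q0  (start)
  step 1: q3  (read 1: q0→q3)
  step 2: q2  (read 0: q3→q2)
  step 3: q1  (read 0: q2→q1)
  step 4: q3  (read 2: q1→q3)   ← first repeat (q3 seen earlier)

The earliest repeat is at step j = 4: M is in q3, which it already visited at step i = 1.
The DFA has 4 states, so the proof of the pumping lemma guarantees a repeated state among the first 4+1 visited; the segment between the two visits is the pumpable y.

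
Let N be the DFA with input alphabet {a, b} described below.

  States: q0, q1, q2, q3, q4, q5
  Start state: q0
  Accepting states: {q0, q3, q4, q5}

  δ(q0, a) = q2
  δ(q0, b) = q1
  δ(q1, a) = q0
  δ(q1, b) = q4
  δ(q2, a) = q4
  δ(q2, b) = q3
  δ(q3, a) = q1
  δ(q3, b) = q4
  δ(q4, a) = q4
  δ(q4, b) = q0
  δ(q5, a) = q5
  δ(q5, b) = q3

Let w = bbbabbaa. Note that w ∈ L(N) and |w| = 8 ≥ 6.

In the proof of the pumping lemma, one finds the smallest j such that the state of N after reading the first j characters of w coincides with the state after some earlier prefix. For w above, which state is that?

q0

Run of N on w = b b b a b b a a:
  step 0: q0  (start)
  step 1: q1  (read b: q0→q1)
  step 2: q4  (read b: q1→q4)
  step 3: q0  (read b: q4→q0)   ← first repeat (q0 seen earlier)
  step 4: q2  (read a: q0→q2)
  step 5: q3  (read b: q2→q3)
  step 6: q4  (read b: q3→q4)
  step 7: q4  (read a: q4→q4)
  step 8: q4  (read a: q4→q4)

The earliest repeat is at step j = 3: N is in q0, which it already visited at step i = 0.
The DFA has 6 states, so the proof of the pumping lemma guarantees a repeated state among the first 6+1 visited; the segment between the two visits is the pumpable y.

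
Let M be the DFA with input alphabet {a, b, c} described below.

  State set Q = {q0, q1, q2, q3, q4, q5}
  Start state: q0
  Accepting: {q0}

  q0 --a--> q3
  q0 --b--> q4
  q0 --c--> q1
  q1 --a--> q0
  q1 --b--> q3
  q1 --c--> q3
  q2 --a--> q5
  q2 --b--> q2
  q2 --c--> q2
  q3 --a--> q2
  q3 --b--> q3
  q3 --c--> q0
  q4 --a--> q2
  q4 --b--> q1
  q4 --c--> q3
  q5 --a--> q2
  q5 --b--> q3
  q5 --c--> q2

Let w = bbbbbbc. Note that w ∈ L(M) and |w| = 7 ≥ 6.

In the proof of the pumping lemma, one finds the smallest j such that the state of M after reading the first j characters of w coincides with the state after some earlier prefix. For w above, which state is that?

Run of M on w = b b b b b b c:
  step 0: q0  (start)
  step 1: q4  (read b: q0→q4)
  step 2: q1  (read b: q4→q1)
  step 3: q3  (read b: q1→q3)
  step 4: q3  (read b: q3→q3)   ← first repeat (q3 seen earlier)
  step 5: q3  (read b: q3→q3)
  step 6: q3  (read b: q3→q3)
  step 7: q0  (read c: q3→q0)

The earliest repeat is at step j = 4: M is in q3, which it already visited at step i = 3.
With |Q| = 6, pigeonhole forces a state repeat no later than step 6; the substring read between the first and second visits to that state can be pumped.

q3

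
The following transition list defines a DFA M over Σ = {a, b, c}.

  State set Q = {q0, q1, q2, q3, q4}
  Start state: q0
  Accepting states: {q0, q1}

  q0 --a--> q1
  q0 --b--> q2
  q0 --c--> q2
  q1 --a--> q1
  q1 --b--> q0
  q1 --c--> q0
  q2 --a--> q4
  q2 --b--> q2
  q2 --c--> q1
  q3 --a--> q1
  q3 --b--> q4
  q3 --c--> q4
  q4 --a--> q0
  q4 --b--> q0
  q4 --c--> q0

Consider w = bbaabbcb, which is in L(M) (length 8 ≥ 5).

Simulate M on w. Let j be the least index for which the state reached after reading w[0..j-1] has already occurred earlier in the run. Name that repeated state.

q2

State sequence: q0 -b-> q2 -b-> q2 -a-> q4 -a-> q0 -b-> q2 -b-> q2 -c-> q1 -b-> q0
First repeat at step 2: q2 was already visited.

The earliest repeat is at step j = 2: M is in q2, which it already visited at step i = 1.
The DFA has 5 states, so the proof of the pumping lemma guarantees a repeated state among the first 5+1 visited; the segment between the two visits is the pumpable y.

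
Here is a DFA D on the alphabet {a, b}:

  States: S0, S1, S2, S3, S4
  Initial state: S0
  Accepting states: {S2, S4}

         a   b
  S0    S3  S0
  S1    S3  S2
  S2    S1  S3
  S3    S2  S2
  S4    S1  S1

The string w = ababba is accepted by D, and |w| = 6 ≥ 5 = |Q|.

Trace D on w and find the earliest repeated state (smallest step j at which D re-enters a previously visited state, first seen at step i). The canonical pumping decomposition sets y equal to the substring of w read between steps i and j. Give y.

ab

Run of D on w = a b a b b a:
  step 0: S0  (start)
  step 1: S3  (read a: S0→S3)
  step 2: S2  (read b: S3→S2)
  step 3: S1  (read a: S2→S1)
  step 4: S2  (read b: S1→S2)   ← first repeat (S2 seen earlier)
  step 5: S3  (read b: S2→S3)
  step 6: S2  (read a: S3→S2)

So i = 2, j = 4, giving x = w[0:2] = ab, y = w[2:4] = ab, z = w[4:6] = ba.
Check: |xy| = 4 ≤ 5 and |y| = 2 ≥ 1. Reading y takes D from S2 back to S2, so every xyⁱz is accepted.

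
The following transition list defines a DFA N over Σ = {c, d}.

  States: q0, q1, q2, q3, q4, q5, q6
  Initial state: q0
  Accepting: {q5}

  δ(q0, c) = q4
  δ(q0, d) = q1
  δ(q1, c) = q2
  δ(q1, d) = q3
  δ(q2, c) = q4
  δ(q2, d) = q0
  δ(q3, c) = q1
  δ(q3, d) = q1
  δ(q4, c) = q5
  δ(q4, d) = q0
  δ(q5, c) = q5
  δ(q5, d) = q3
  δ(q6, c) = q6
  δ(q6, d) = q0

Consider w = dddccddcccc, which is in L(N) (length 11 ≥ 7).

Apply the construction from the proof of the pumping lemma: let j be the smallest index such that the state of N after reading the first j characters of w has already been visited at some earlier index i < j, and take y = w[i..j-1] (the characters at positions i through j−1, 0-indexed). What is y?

State sequence: q0 -d-> q1 -d-> q3 -d-> q1 -c-> q2 -c-> q4 -d-> q0 -d-> q1 -c-> q2 -c-> q4 -c-> q5 -c-> q5
First repeat at step 3: q1 was already visited.

So i = 1, j = 3, giving x = w[0:1] = d, y = w[1:3] = dd, z = w[3:11] = ccddcccc.
Check: |xy| = 3 ≤ 7 and |y| = 2 ≥ 1. Reading y takes N from q1 back to q1, so every xyⁱz is accepted.
Pumping length from the standard proof: p = 7 (the number of states). The repeated state found above gives |xy| = j ≤ 7 and |y| = j − i ≥ 1.

dd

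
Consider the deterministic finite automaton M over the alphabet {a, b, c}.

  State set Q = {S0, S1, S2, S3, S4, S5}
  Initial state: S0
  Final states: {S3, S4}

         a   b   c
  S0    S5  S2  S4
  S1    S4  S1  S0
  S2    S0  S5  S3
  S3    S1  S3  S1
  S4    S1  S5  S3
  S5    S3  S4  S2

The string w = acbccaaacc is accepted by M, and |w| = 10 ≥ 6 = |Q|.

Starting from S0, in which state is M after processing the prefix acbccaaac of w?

State sequence: S0 -a-> S5 -c-> S2 -b-> S5 -c-> S2 -c-> S3 -a-> S1 -a-> S4 -a-> S1 -c-> S0

After reading 9 characters, M is in state S0.

S0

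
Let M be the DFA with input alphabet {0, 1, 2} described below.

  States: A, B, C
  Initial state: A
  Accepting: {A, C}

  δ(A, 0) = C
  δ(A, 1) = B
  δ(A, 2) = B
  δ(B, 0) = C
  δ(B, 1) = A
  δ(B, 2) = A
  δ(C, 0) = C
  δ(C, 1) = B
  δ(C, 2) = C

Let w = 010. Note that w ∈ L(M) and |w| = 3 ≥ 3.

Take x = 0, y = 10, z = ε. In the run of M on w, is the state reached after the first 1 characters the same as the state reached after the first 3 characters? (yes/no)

Run of M on the first 3 characters of w = 0 1 0:
  step 0: A  (start)
  step 1: C  (read 0: A→C)
  step 2: B  (read 1: C→B)
  step 3: C  (read 0: B→C)

After x (step 1): C. After xy (step 3): C.
They match, so y = 10 drives M around a cycle from C back to itself; pumping y any number of times keeps M in C before reading z, and xyⁱz ∈ L(M) for every i ≥ 0.

yes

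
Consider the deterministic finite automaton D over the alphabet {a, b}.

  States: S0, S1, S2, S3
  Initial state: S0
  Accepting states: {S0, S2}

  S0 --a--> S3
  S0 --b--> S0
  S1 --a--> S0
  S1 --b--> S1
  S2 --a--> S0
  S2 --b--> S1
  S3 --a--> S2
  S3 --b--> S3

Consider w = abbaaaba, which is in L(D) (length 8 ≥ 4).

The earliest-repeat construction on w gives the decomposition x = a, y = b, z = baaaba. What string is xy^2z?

abbbaaaba

xy^2z = a·b·b·baaaba = abbbaaaba.
Reading y = b takes D from S3 back to S3, so after x·y·y the machine is still in S3, and z then leads to the accepting state S2. Hence abbbaaaba ∈ L(D).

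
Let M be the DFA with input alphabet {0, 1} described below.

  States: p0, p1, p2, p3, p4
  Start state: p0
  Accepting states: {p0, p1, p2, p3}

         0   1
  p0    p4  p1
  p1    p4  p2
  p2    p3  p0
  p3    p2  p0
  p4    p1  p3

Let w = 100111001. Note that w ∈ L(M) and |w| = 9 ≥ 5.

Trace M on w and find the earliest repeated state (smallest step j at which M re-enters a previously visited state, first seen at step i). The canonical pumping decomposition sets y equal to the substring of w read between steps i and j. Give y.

State sequence: p0 -1-> p1 -0-> p4 -0-> p1 -1-> p2 -1-> p0 -1-> p1 -0-> p4 -0-> p1 -1-> p2
First repeat at step 3: p1 was already visited.

So i = 1, j = 3, giving x = w[0:1] = 1, y = w[1:3] = 00, z = w[3:9] = 111001.
Check: |xy| = 3 ≤ 5 and |y| = 2 ≥ 1. Reading y takes M from p1 back to p1, so every xyⁱz is accepted.

00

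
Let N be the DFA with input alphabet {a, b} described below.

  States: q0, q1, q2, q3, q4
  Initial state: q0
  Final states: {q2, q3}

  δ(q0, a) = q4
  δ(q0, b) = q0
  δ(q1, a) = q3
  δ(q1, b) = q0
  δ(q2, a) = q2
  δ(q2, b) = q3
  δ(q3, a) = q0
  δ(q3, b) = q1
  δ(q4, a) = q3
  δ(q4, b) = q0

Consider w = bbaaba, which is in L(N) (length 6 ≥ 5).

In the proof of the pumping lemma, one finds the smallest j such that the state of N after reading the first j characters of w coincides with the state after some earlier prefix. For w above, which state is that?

State sequence: q0 -b-> q0 -b-> q0 -a-> q4 -a-> q3 -b-> q1 -a-> q3
First repeat at step 1: q0 was already visited.

The earliest repeat is at step j = 1: N is in q0, which it already visited at step i = 0.
Pumping length from the standard proof: p = 5 (the number of states). The repeated state found above gives |xy| = j ≤ 5 and |y| = j − i ≥ 1.

q0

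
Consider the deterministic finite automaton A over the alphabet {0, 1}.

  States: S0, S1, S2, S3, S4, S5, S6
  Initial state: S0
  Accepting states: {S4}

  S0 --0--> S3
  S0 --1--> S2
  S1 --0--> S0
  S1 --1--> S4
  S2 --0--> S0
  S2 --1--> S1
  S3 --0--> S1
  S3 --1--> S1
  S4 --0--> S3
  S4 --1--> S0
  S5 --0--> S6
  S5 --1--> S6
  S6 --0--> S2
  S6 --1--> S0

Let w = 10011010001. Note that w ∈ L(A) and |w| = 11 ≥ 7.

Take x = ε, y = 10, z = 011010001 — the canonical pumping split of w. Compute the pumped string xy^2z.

xy^2z = ε·10·10·011010001 = 1010011010001.
Reading y = 10 takes A from S0 back to S0, so after x·y·y the machine is still in S0, and z then leads to the accepting state S4. Hence 1010011010001 ∈ L(A).

1010011010001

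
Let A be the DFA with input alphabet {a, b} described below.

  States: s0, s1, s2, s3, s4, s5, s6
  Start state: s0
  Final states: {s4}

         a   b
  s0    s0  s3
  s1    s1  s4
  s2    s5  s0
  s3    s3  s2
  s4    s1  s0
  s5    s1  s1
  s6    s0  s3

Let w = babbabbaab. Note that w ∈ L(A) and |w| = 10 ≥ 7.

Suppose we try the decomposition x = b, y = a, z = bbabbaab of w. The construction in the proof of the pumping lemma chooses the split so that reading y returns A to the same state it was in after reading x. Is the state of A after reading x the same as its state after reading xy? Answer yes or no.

State sequence: s0 -b-> s3 -a-> s3

After x (step 1): s3. After xy (step 2): s3.
They match, so y = a drives A around a cycle from s3 back to itself; pumping y any number of times keeps A in s3 before reading z, and xyⁱz ∈ L(A) for every i ≥ 0.

yes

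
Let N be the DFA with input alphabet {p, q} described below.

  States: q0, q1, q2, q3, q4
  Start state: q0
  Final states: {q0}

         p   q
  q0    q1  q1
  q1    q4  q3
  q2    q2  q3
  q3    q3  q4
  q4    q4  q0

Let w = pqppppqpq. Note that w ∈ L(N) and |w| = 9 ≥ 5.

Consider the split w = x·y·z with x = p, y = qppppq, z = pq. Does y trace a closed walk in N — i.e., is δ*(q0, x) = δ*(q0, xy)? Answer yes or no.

Run of N on the first 7 characters of w = p q p p p p q:
  step 0: q0  (start)
  step 1: q1  (read p: q0→q1)
  step 2: q3  (read q: q1→q3)
  step 3: q3  (read p: q3→q3)
  step 4: q3  (read p: q3→q3)
  step 5: q3  (read p: q3→q3)
  step 6: q3  (read p: q3→q3)
  step 7: q4  (read q: q3→q4)

After x (step 1): q1. After xy (step 7): q4.
They differ (q1 ≠ q4), so y is not a cycle from the state after x; this split is not the one the pumping-lemma construction produces, and pumping y need not keep the string in L(N).

no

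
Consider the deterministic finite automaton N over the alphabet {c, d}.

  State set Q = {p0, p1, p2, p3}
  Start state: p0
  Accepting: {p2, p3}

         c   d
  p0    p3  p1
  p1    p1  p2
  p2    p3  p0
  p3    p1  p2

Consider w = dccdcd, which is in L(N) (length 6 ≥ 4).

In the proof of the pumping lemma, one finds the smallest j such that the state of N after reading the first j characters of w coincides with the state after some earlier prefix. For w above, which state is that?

Run of N on w = d c c d c d:
  step 0: p0  (start)
  step 1: p1  (read d: p0→p1)
  step 2: p1  (read c: p1→p1)   ← first repeat (p1 seen earlier)
  step 3: p1  (read c: p1→p1)
  step 4: p2  (read d: p1→p2)
  step 5: p3  (read c: p2→p3)
  step 6: p2  (read d: p3→p2)

The earliest repeat is at step j = 2: N is in p1, which it already visited at step i = 1.
With |Q| = 4, pigeonhole forces a state repeat no later than step 4; the substring read between the first and second visits to that state can be pumped.

p1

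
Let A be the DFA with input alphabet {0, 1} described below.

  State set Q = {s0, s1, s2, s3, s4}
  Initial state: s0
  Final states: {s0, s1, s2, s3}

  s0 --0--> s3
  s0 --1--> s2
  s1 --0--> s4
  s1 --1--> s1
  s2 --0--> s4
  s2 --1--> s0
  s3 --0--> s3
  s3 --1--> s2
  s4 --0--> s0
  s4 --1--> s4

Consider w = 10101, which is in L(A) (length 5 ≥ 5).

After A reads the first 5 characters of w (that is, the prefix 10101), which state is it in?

State sequence: s0 -1-> s2 -0-> s4 -1-> s4 -0-> s0 -1-> s2

After reading 5 characters, A is in state s2.
(This kind of state-tracing is the core of the pumping-lemma construction: with 5 states, pigeonhole forces a repeat within the first 5 steps.)

s2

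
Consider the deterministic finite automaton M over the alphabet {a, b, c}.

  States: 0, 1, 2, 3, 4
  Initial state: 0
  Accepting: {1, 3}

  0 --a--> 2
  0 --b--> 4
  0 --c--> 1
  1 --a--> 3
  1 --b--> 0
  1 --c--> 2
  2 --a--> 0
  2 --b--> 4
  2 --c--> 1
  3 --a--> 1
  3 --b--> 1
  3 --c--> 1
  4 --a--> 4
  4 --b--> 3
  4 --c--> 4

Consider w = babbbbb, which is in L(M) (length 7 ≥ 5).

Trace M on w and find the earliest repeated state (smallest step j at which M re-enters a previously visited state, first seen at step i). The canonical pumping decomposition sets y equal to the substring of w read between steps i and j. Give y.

State sequence: 0 -b-> 4 -a-> 4 -b-> 3 -b-> 1 -b-> 0 -b-> 4 -b-> 3
First repeat at step 2: 4 was already visited.

So i = 1, j = 2, giving x = w[0:1] = b, y = w[1:2] = a, z = w[2:7] = bbbbb.
Check: |xy| = 2 ≤ 5 and |y| = 1 ≥ 1. Reading y takes M from 4 back to 4, so every xyⁱz is accepted.
With |Q| = 5, pigeonhole forces a state repeat no later than step 5; the substring read between the first and second visits to that state can be pumped.

a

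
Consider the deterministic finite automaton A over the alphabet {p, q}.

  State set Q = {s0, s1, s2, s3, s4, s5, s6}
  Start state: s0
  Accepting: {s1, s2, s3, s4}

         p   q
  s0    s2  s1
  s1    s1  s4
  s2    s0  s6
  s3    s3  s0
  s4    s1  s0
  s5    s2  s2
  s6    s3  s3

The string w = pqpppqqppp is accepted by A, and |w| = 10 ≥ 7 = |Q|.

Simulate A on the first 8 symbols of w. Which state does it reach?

State sequence: s0 -p-> s2 -q-> s6 -p-> s3 -p-> s3 -p-> s3 -q-> s0 -q-> s1 -p-> s1

After reading 8 characters, A is in state s1.

s1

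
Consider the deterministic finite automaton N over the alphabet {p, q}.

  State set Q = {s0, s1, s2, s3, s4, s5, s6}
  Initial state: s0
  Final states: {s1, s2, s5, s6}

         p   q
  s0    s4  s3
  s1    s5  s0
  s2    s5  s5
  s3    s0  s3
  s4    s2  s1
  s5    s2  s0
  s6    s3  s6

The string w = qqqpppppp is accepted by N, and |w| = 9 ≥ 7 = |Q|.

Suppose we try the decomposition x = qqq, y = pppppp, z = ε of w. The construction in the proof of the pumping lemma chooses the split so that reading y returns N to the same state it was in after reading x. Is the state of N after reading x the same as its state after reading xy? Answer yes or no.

Run of N on the first 9 characters of w = q q q p p p p p p:
  step 0: s0  (start)
  step 1: s3  (read q: s0→s3)
  step 2: s3  (read q: s3→s3)
  step 3: s3  (read q: s3→s3)
  step 4: s0  (read p: s3→s0)
  step 5: s4  (read p: s0→s4)
  step 6: s2  (read p: s4→s2)
  step 7: s5  (read p: s2→s5)
  step 8: s2  (read p: s5→s2)
  step 9: s5  (read p: s2→s5)

After x (step 3): s3. After xy (step 9): s5.
They differ (s3 ≠ s5), so y is not a cycle from the state after x; this split is not the one the pumping-lemma construction produces, and pumping y need not keep the string in L(N).

no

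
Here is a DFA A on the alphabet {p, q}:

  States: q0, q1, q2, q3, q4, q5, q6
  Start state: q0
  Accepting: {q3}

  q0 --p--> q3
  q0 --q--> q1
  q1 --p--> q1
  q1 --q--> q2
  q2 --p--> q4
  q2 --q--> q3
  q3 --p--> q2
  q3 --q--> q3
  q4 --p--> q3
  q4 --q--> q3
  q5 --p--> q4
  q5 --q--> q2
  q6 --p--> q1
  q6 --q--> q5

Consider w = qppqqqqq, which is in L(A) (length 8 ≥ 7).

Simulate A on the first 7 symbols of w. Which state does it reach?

State sequence: q0 -q-> q1 -p-> q1 -p-> q1 -q-> q2 -q-> q3 -q-> q3 -q-> q3

After reading 7 characters, A is in state q3.

q3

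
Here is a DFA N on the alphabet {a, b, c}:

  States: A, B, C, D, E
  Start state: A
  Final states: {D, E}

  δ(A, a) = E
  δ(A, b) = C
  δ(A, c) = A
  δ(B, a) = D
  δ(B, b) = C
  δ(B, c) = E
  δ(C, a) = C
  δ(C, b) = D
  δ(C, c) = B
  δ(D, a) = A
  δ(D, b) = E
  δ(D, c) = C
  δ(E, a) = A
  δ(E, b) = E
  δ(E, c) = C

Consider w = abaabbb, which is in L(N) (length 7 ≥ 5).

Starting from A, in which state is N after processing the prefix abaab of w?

State sequence: A -a-> E -b-> E -a-> A -a-> E -b-> E

After reading 5 characters, N is in state E.
(This kind of state-tracing is the core of the pumping-lemma construction: with 5 states, pigeonhole forces a repeat within the first 5 steps.)

E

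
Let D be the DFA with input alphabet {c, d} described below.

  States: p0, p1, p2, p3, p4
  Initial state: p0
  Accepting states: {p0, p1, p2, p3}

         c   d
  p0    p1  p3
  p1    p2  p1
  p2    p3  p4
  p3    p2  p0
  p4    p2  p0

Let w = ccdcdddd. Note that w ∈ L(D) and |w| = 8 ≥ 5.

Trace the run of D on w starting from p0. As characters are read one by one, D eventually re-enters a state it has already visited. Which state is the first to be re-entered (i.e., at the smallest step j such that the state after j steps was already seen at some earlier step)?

Run of D on w = c c d c d d d d:
  step 0: p0  (start)
  step 1: p1  (read c: p0→p1)
  step 2: p2  (read c: p1→p2)
  step 3: p4  (read d: p2→p4)
  step 4: p2  (read c: p4→p2)   ← first repeat (p2 seen earlier)
  step 5: p4  (read d: p2→p4)
  step 6: p0  (read d: p4→p0)
  step 7: p3  (read d: p0→p3)
  step 8: p0  (read d: p3→p0)

The earliest repeat is at step j = 4: D is in p2, which it already visited at step i = 2.

p2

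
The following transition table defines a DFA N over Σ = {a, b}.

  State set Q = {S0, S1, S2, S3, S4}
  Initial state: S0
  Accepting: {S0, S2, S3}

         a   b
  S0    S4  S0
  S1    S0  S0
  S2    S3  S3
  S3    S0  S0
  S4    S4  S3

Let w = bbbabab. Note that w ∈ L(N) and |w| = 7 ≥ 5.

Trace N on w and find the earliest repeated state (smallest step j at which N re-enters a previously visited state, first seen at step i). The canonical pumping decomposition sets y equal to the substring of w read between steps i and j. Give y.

State sequence: S0 -b-> S0 -b-> S0 -b-> S0 -a-> S4 -b-> S3 -a-> S0 -b-> S0
First repeat at step 1: S0 was already visited.

So i = 0, j = 1, giving x = w[0:0] = ε, y = w[0:1] = b, z = w[1:7] = bbabab.
Check: |xy| = 1 ≤ 5 and |y| = 1 ≥ 1. Reading y takes N from S0 back to S0, so every xyⁱz is accepted.
Pumping length from the standard proof: p = 5 (the number of states). The repeated state found above gives |xy| = j ≤ 5 and |y| = j − i ≥ 1.

b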